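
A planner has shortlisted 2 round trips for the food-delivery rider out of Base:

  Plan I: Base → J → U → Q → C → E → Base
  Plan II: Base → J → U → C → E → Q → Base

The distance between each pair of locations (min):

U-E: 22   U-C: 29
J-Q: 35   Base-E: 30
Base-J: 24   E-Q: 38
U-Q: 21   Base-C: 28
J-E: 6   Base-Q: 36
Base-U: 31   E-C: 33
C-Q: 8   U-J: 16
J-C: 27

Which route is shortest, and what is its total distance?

Plan I: 24 + 16 + 21 + 8 + 33 + 30 = 132
Plan II: 24 + 16 + 29 + 33 + 38 + 36 = 176

132 min — Plan I is the shortest.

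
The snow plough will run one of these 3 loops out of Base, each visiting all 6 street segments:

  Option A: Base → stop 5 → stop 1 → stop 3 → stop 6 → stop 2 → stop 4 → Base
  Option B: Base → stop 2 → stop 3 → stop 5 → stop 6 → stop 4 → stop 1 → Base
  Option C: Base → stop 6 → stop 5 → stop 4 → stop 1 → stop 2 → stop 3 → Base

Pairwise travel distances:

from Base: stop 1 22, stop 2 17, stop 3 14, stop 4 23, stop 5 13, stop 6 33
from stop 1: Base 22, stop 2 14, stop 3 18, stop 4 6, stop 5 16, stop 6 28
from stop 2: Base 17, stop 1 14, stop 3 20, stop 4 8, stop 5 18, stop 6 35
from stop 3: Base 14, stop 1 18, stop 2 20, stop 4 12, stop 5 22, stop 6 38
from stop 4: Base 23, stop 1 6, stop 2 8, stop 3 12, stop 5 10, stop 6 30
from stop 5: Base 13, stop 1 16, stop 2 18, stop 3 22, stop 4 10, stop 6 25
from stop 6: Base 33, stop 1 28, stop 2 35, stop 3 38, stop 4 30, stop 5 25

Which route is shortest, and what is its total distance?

Option A: 13 + 16 + 18 + 38 + 35 + 8 + 23 = 151
Option B: 17 + 20 + 22 + 25 + 30 + 6 + 22 = 142
Option C: 33 + 25 + 10 + 6 + 14 + 20 + 14 = 122

122 — Option C is the shortest.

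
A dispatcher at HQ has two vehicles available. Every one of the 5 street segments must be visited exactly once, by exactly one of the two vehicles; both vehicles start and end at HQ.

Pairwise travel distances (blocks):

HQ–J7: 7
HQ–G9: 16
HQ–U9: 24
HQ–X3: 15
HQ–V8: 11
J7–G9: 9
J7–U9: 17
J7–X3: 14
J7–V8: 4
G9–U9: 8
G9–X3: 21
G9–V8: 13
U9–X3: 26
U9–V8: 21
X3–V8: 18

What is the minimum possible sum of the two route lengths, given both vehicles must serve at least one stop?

There are 2^4 − 1 = 15 ways to divide the 5 stops into two non-empty groups. For each, the best each vehicle can do is its own shortest tour through its group:
  {J7} + {G9, U9, X3, V8}: 14 + 73 = 87
  {G9} + {J7, U9, X3, V8}: 32 + 73 = 105
  {J7, G9} + {U9, X3, V8}: 32 + 73 = 105
  {U9} + {J7, G9, X3, V8}: 48 + 60 = 108
  {J7, U9} + {G9, X3, V8}: 48 + 60 = 108
  {G9, U9} + {J7, X3, V8}: 48 + 44 = 92
  … (15 splits in total)
  {X3} + {J7, G9, U9, V8}: 30 + 56 = 86  ← best
Best: vehicle 1 HQ → X3 → HQ = 30; vehicle 2 HQ → J7 → G9 → U9 → V8 → HQ = 56; combined 86.

Minimum combined distance: 86 blocks.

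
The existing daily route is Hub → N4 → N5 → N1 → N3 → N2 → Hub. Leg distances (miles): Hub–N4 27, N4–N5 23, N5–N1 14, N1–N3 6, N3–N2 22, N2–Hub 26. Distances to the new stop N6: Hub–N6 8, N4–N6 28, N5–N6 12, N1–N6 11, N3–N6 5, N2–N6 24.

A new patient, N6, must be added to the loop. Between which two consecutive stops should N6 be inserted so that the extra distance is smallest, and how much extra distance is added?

Minimum extra distance: 6 miles, inserting N6 between N2 and Hub.

Insertion cost between consecutive stops i–j is d(i,N6) + d(N6,j) − d(i,j):
  between Hub and N4: 8 + 28 − 27 = 9
  between N4 and N5: 28 + 12 − 23 = 17
  between N5 and N1: 12 + 11 − 14 = 9
  between N1 and N3: 11 + 5 − 6 = 10
  between N3 and N2: 5 + 24 − 22 = 7
  between N2 and Hub: 24 + 8 − 26 = 6
Cheapest insertion is between N2 and Hub, adding 6.
New total = 118 + 6 = 124.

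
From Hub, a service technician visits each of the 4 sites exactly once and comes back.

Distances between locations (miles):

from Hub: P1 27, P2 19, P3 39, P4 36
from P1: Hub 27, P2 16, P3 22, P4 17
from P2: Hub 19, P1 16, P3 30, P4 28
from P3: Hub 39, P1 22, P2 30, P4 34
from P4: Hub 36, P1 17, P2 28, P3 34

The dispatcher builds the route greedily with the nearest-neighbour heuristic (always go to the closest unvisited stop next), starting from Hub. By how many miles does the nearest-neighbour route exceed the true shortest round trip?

Excess over optimum: 1 miles.

From Hub: P2=19, P1=27, P4=36, P3=39 → choose P2 (19).
From P2: P1=16, P4=28, P3=30 → choose P1 (16).
From P1: P4=17, P3=22 → choose P4 (17).
From P4: P3=34 → choose P3 (34).
NN route Hub → P2 → P1 → P4 → P3 → Hub costs 125.
Optimal: Hub → P2 → P3 → P1 → P4 → Hub costs 124 (by enumerating all 12 distinct tours).
Excess = 125 − 124 = 1.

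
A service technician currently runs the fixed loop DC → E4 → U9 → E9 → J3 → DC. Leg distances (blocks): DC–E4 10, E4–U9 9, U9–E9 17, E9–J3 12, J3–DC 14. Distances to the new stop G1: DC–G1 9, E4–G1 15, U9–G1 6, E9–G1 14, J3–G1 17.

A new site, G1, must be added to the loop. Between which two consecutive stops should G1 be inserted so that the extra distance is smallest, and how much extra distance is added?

Minimum extra distance: 3 blocks, inserting G1 between U9 and E9.

Insertion cost between consecutive stops i–j is d(i,G1) + d(G1,j) − d(i,j):
  between DC and E4: 9 + 15 − 10 = 14
  between E4 and U9: 15 + 6 − 9 = 12
  between U9 and E9: 6 + 14 − 17 = 3
  between E9 and J3: 14 + 17 − 12 = 19
  between J3 and DC: 17 + 9 − 14 = 12
Cheapest insertion is between U9 and E9, adding 3.
New total = 62 + 3 = 65.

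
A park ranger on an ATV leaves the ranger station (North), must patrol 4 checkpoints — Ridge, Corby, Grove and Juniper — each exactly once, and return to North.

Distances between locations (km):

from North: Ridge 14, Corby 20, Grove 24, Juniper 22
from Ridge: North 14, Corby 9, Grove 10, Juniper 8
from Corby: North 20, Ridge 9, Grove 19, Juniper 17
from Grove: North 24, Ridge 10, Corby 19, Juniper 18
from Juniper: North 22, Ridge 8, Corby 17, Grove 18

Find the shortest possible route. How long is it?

North→Ridge→Corby→Grove→Juniper→North: 14+9+19+18+22 = 82
North→Ridge→Corby→Juniper→Grove→North: 14+9+17+18+24 = 82
North→Ridge→Grove→Corby→Juniper→North: 14+10+19+17+22 = 82
North→Ridge→Grove→Juniper→Corby→North: 14+10+18+17+20 = 79
North→Ridge→Juniper→Corby→Grove→North: 14+8+17+19+24 = 82
North→Ridge→Juniper→Grove→Corby→North: 14+8+18+19+20 = 79
North→Corby→Ridge→Grove→Juniper→North: 20+9+10+18+22 = 79
North→Corby→Ridge→Juniper→Grove→North: 20+9+8+18+24 = 79
North→Corby→Grove→Ridge→Juniper→North: 20+19+10+8+22 = 79
North→Corby→Juniper→Ridge→Grove→North: 20+17+8+10+24 = 79
North→Grove→Ridge→Corby→Juniper→North: 24+10+9+17+22 = 82
North→Grove→Corby→Ridge→Juniper→North: 24+19+9+8+22 = 82
The minimum is 79.
One optimal route: North → Ridge → Grove → Juniper → Corby → North (or its reverse).

Minimum total distance: 79 km.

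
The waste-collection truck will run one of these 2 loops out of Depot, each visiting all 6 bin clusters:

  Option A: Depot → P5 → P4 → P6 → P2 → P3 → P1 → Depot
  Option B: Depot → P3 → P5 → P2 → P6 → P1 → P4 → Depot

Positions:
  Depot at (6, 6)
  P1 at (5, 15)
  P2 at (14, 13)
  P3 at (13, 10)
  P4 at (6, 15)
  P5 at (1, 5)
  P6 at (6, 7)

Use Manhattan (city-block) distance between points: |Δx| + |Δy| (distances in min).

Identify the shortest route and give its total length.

Shortest is Option A, total 70 min.

Option A: 6 + 15 + 8 + 14 + 4 + 13 + 10 = 70
Option B: 11 + 17 + 21 + 14 + 9 + 1 + 9 = 82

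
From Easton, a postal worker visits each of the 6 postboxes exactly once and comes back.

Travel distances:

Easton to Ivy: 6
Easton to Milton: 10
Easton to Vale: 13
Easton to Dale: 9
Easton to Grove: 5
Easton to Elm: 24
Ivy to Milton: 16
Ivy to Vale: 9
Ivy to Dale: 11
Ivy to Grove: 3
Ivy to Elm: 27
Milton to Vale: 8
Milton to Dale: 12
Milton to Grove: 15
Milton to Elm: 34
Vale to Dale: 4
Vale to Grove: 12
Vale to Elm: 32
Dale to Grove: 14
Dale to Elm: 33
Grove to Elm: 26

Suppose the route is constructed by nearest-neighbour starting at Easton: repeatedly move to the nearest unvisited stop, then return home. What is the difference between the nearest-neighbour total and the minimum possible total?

Excess over optimum: 5.

Easton: Grove=5, Ivy=6, Dale=9, Milton=10, Vale=13, Elm=24 ⇒ Grove
Grove: Ivy=3, Vale=12, Dale=14, Milton=15, Elm=26 ⇒ Ivy
Ivy: Vale=9, Dale=11, Milton=16, Elm=27 ⇒ Vale
Vale: Dale=4, Milton=8, Elm=32 ⇒ Dale
Dale: Milton=12, Elm=33 ⇒ Milton
Milton: Elm=34 ⇒ Elm
NN route Easton → Grove → Ivy → Vale → Dale → Milton → Elm → Easton costs 91.
Optimal: Easton → Milton → Vale → Dale → Ivy → Grove → Elm → Easton costs 86 (by enumerating all 360 distinct tours).
Excess = 91 − 86 = 5.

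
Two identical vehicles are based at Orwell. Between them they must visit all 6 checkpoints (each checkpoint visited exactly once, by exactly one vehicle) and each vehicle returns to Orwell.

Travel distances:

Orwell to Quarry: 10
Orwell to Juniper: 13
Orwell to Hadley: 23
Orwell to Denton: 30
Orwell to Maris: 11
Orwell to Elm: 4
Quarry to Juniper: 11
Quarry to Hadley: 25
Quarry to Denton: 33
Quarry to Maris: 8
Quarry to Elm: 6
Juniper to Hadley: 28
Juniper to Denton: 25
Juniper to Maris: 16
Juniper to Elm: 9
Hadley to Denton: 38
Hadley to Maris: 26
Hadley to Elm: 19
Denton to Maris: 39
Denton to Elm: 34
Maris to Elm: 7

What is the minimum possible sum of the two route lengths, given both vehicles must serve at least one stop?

124 — the smallest possible combined total.

There are 2^5 − 1 = 31 ways to divide the 6 stops into two non-empty groups. For each, the best each vehicle can do is its own shortest tour through its group:
  {Quarry} + {Juniper, Hadley, Denton, Maris, Elm}: 20 + 113 = 133
  {Juniper} + {Quarry, Hadley, Denton, Maris, Elm}: 26 + 112 = 138
  {Quarry, Juniper} + {Hadley, Denton, Maris, Elm}: 34 + 105 = 139
  {Hadley} + {Quarry, Juniper, Denton, Maris, Elm}: 46 + 85 = 131
  {Quarry, Hadley} + {Juniper, Denton, Maris, Elm}: 58 + 82 = 140
  {Juniper, Hadley} + {Quarry, Denton, Maris, Elm}: 64 + 82 = 146
  … (31 splits in total)
  {Quarry, Juniper, Hadley, Denton, Maris} + {Elm}: 116 + 8 = 124  ← best
Best: vehicle 1 Orwell → Hadley → Denton → Juniper → Quarry → Maris → Orwell = 116; vehicle 2 Orwell → Elm → Orwell = 8; combined 124.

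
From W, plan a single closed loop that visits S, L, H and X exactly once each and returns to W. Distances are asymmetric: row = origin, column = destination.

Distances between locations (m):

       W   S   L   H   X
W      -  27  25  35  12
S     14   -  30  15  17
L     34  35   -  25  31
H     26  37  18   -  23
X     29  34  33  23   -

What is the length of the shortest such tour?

Minimum total distance: 102 m.

W - S - L - H - X - W: 27+30+25+23+29 = 134
W - S - L - X - H - W: 27+30+31+23+26 = 137
W - S - H - L - X - W: 27+15+18+31+29 = 120
W - S - H - X - L - W: 27+15+23+33+34 = 132
W - S - X - L - H - W: 27+17+33+25+26 = 128
W - S - X - H - L - W: 27+17+23+18+34 = 119
W - L - S - H - X - W: 25+35+15+23+29 = 127
W - L - S - X - H - W: 25+35+17+23+26 = 126
W - L - H - S - X - W: 25+25+37+17+29 = 133
W - L - H - X - S - W: 25+25+23+34+14 = 121
W - L - X - S - H - W: 25+31+34+15+26 = 131
W - L - X - H - S - W: 25+31+23+37+14 = 130
W - H - S - L - X - W: 35+37+30+31+29 = 162
W - H - S - X - L - W: 35+37+17+33+34 = 156
… (10 more)
W - X - H - L - S - W: 12+23+18+35+14 = 102  ← best
The minimum is 102.
One optimal route: W → X → H → L → S → W.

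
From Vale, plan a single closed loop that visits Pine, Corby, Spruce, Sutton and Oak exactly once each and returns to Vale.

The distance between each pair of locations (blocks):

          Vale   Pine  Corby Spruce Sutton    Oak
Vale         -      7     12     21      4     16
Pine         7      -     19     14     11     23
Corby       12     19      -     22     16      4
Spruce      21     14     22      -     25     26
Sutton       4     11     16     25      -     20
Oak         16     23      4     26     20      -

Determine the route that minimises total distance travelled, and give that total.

71 blocks — the shortest possible round trip.

With 5 stops there are 5!/2 = 60 distinct round trips (a route and its reverse cost the same).
Vale → Pine → Corby → Spruce → Sutton → Oak → Vale: 7+19+22+25+20+16 = 109
Vale → Pine → Corby → Spruce → Oak → Sutton → Vale: 7+19+22+26+20+4 = 98
Vale → Pine → Corby → Sutton → Spruce → Oak → Vale: 7+19+16+25+26+16 = 109
Vale → Pine → Corby → Sutton → Oak → Spruce → Vale: 7+19+16+20+26+21 = 109
Vale → Pine → Corby → Oak → Spruce → Sutton → Vale: 7+19+4+26+25+4 = 85
Vale → Pine → Corby → Oak → Sutton → Spruce → Vale: 7+19+4+20+25+21 = 96
Vale → Pine → Spruce → Corby → Sutton → Oak → Vale: 7+14+22+16+20+16 = 95
Vale → Pine → Spruce → Corby → Oak → Sutton → Vale: 7+14+22+4+20+4 = 71
Vale → Pine → Spruce → Sutton → Corby → Oak → Vale: 7+14+25+16+4+16 = 82
Vale → Pine → Spruce → Sutton → Oak → Corby → Vale: 7+14+25+20+4+12 = 82
Vale → Pine → Spruce → Oak → Corby → Sutton → Vale: 7+14+26+4+16+4 = 71
Vale → Pine → Spruce → Oak → Sutton → Corby → Vale: 7+14+26+20+16+12 = 95
Vale → Pine → Sutton → Corby → Spruce → Oak → Vale: 7+11+16+22+26+16 = 98
Vale → Pine → Sutton → Corby → Oak → Spruce → Vale: 7+11+16+4+26+21 = 85
… (46 more)
The minimum is 71.
One optimal route: Vale → Pine → Spruce → Corby → Oak → Sutton → Vale (or its reverse).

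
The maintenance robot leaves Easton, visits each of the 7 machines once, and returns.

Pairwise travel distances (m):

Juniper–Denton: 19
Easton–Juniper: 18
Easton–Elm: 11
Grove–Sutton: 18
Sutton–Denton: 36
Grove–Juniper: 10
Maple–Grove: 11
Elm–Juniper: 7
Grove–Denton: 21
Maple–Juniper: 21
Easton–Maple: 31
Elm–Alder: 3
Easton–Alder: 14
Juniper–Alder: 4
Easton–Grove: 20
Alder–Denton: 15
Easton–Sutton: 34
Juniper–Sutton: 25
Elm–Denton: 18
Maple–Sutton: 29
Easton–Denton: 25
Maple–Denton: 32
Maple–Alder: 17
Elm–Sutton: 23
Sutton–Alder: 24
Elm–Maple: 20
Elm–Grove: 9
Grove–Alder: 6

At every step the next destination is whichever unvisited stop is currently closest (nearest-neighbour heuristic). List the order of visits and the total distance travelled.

Nearest-neighbour total = 129 m; route Easton → Elm → Alder → Juniper → Grove → Maple → Sutton → Denton → Easton.

Easton → [Elm:11 / Alder:14 / Juniper:18 / Grove:20 / Denton:25 / Maple:31 / Sutton:34] → Elm (11)
Elm → [Alder:3 / Juniper:7 / Grove:9 / Denton:18 / Maple:20 / Sutton:23] → Alder (3)
Alder → [Juniper:4 / Grove:6 / Denton:15 / Maple:17 / Sutton:24] → Juniper (4)
Juniper → [Grove:10 / Denton:19 / Maple:21 / Sutton:25] → Grove (10)
Grove → [Maple:11 / Sutton:18 / Denton:21] → Maple (11)
Maple → [Sutton:29 / Denton:32] → Sutton (29)
Sutton → [Denton:36] → Denton (36)
Return Denton→Easton: 25.
Total = 11 + 3 + 4 + 10 + 11 + 29 + 36 + 25 = 129.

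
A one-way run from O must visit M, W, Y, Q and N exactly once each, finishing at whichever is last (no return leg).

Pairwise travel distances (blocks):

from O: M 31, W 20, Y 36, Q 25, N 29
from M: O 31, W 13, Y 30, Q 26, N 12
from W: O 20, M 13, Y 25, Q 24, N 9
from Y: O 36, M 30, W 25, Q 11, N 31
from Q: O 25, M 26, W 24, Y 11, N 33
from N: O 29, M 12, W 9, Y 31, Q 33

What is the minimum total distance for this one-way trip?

There are 5! = 120 possible orderings.
O → M → W → Y → Q → N: 31+13+25+11+33 = 113
O → M → W → Y → N → Q: 31+13+25+31+33 = 133
O → M → W → Q → Y → N: 31+13+24+11+31 = 110
O → M → W → Q → N → Y: 31+13+24+33+31 = 132
O → M → W → N → Y → Q: 31+13+9+31+11 = 95
O → M → W → N → Q → Y: 31+13+9+33+11 = 97
O → M → Y → W → Q → N: 31+30+25+24+33 = 143
O → M → Y → W → N → Q: 31+30+25+9+33 = 128
O → M → Y → Q → W → N: 31+30+11+24+9 = 105
O → M → Y → Q → N → W: 31+30+11+33+9 = 114
O → M → Y → N → W → Q: 31+30+31+9+24 = 125
O → M → Y → N → Q → W: 31+30+31+33+24 = 149
O → M → Q → W → Y → N: 31+26+24+25+31 = 137
O → M → Q → W → N → Y: 31+26+24+9+31 = 121
… (106 more)
O → W → N → M → Q → Y: 20+9+12+26+11 = 78  ← best
The minimum is 78.
One shortest path: O → W → N → M → Q → Y.

78 blocks — the minimum one-way total.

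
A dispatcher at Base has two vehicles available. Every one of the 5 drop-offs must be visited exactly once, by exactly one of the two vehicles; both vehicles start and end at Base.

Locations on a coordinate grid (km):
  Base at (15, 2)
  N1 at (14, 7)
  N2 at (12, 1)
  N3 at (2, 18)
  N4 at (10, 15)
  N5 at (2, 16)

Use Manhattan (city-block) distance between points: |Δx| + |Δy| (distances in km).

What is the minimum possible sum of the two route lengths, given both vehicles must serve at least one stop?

There are 2^4 − 1 = 15 ways to divide the 5 stops into two non-empty groups. For each, the best each vehicle can do is its own shortest tour through its group:
  {N1} + {N2, N3, N4, N5}: 12 + 60 = 72
  {N2} + {N1, N3, N4, N5}: 8 + 58 = 66
  {N1, N2} + {N3, N4, N5}: 18 + 58 = 76
  {N3} + {N1, N2, N4, N5}: 58 + 56 = 114
  {N1, N3} + {N2, N4, N5}: 58 + 56 = 114
  {N2, N3} + {N1, N4, N5}: 60 + 54 = 114
  … (15 splits in total)
Best: vehicle 1 Base → N2 → Base = 8; vehicle 2 Base → N1 → N3 → N5 → N4 → Base = 58; combined 66.

66 km — the smallest possible combined total.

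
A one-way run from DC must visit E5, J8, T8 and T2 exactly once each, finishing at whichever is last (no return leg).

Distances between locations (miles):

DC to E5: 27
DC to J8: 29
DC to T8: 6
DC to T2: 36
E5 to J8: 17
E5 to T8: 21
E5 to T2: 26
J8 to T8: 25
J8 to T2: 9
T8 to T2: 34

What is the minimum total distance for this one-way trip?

53 miles — the minimum one-way total.

There are 4! = 24 possible orderings.
DC→E5→J8→T8→T2: 27+17+25+34 = 103
DC→E5→J8→T2→T8: 27+17+9+34 = 87
DC→E5→T8→J8→T2: 27+21+25+9 = 82
DC→E5→T8→T2→J8: 27+21+34+9 = 91
DC→E5→T2→J8→T8: 27+26+9+25 = 87
DC→E5→T2→T8→J8: 27+26+34+25 = 112
DC→J8→E5→T8→T2: 29+17+21+34 = 101
DC→J8→E5→T2→T8: 29+17+26+34 = 106
DC→J8→T8→E5→T2: 29+25+21+26 = 101
DC→J8→T8→T2→E5: 29+25+34+26 = 114
DC→J8→T2→E5→T8: 29+9+26+21 = 85
DC→J8→T2→T8→E5: 29+9+34+21 = 93
DC→T8→E5→J8→T2: 6+21+17+9 = 53
DC→T8→E5→T2→J8: 6+21+26+9 = 62
… (10 more)
The minimum is 53.
One shortest path: DC → T8 → E5 → J8 → T2.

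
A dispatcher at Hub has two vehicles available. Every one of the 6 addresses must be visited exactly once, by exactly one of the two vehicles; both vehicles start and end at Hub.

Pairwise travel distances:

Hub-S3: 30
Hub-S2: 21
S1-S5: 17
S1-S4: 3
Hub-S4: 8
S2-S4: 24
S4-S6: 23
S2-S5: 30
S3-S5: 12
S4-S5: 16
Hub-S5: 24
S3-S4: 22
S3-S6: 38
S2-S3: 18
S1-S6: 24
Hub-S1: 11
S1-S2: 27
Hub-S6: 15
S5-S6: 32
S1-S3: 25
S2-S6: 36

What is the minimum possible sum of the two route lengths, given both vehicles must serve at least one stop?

Minimum combined distance: 109.

There are 2^5 − 1 = 31 ways to divide the 6 stops into two non-empty groups. For each, the best each vehicle can do is its own shortest tour through its group:
  {S1} + {S2, S3, S4, S5, S6}: 22 + 105 = 127
  {S2} + {S1, S3, S4, S5, S6}: 42 + 93 = 135
  {S1, S2} + {S3, S4, S5, S6}: 59 + 89 = 148
  {S3} + {S1, S2, S4, S5, S6}: 60 + 109 = 169
  {S1, S3} + {S2, S4, S5, S6}: 66 + 105 = 171
  {S2, S3} + {S1, S4, S5, S6}: 69 + 75 = 144
  … (31 splits in total)
  {S1, S2, S3, S4, S5} + {S6}: 79 + 30 = 109  ← best
Best: vehicle 1 Hub → S2 → S3 → S5 → S1 → S4 → Hub = 79; vehicle 2 Hub → S6 → Hub = 30; combined 109.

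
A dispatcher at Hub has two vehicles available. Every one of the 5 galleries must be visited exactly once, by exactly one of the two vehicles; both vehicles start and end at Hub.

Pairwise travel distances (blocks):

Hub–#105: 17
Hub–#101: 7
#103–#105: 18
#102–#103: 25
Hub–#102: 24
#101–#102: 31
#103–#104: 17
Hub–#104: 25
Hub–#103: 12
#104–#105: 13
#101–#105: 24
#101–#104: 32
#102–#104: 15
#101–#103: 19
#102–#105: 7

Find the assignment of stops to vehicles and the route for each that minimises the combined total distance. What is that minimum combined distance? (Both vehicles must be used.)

Try each way of splitting the stops between the two vehicles (each non-empty) and, for each split, find the best tour for each vehicle:
  {#101} + {#102, #103, #104, #105}: 14 + 68 = 82
  {#102} + {#101, #103, #104, #105}: 48 + 73 = 121
  {#101, #102} + {#103, #104, #105}: 62 + 59 = 121
  {#103} + {#101, #102, #104, #105}: 24 + 78 = 102
  {#101, #103} + {#102, #104, #105}: 38 + 64 = 102
  {#102, #103} + {#101, #104, #105}: 61 + 69 = 130
  … (15 splits in total)
Best: vehicle 1 Hub → #101 → Hub = 14; vehicle 2 Hub → #103 → #104 → #102 → #105 → Hub = 68; combined 82.

Minimum combined distance: 82 blocks.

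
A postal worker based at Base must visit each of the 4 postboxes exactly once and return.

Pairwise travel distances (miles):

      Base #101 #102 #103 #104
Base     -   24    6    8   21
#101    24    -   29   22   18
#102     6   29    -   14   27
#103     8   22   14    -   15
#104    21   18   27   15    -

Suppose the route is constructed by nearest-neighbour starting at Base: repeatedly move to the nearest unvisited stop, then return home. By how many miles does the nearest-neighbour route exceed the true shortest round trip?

Excess over optimum: 1 miles.

From Base: #102=6, #103=8, #104=21, #101=24 → choose #102 (6).
From #102: #103=14, #104=27, #101=29 → choose #103 (14).
From #103: #104=15, #101=22 → choose #104 (15).
From #104: #101=18 → choose #101 (18).
NN route Base → #102 → #103 → #104 → #101 → Base costs 77.
Optimal: Base → #102 → #101 → #104 → #103 → Base costs 76 (by enumerating all 12 distinct tours).
Excess = 77 − 76 = 1.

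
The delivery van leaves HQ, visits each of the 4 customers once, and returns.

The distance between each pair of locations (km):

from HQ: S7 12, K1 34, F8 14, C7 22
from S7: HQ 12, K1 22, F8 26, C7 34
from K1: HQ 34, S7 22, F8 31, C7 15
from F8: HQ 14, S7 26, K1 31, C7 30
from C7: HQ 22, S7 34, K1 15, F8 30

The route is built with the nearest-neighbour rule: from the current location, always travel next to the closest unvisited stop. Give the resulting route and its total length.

HQ → [S7:12 / F8:14 / C7:22 / K1:34] → S7 (12)
S7 → [K1:22 / F8:26 / C7:34] → K1 (22)
K1 → [C7:15 / F8:31] → C7 (15)
C7 → [F8:30] → F8 (30)
Return F8→HQ: 14.
Total = 12 + 22 + 15 + 30 + 14 = 93.

93 km along HQ → S7 → K1 → C7 → F8 → HQ.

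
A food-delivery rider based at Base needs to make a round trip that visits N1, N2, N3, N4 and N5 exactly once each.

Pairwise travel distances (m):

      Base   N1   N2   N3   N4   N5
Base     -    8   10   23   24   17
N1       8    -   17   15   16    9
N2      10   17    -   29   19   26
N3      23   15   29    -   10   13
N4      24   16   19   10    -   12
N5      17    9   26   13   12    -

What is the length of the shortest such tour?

69 m — the shortest possible round trip.

Base-N1-N2-N3-N4-N5-Base: 8+17+29+10+12+17 = 93
Base-N1-N2-N3-N5-N4-Base: 8+17+29+13+12+24 = 103
Base-N1-N2-N4-N3-N5-Base: 8+17+19+10+13+17 = 84
Base-N1-N2-N4-N5-N3-Base: 8+17+19+12+13+23 = 92
Base-N1-N2-N5-N3-N4-Base: 8+17+26+13+10+24 = 98
Base-N1-N2-N5-N4-N3-Base: 8+17+26+12+10+23 = 96
Base-N1-N3-N2-N4-N5-Base: 8+15+29+19+12+17 = 100
Base-N1-N3-N2-N5-N4-Base: 8+15+29+26+12+24 = 114
Base-N1-N3-N4-N2-N5-Base: 8+15+10+19+26+17 = 95
Base-N1-N3-N4-N5-N2-Base: 8+15+10+12+26+10 = 81
Base-N1-N3-N5-N2-N4-Base: 8+15+13+26+19+24 = 105
Base-N1-N3-N5-N4-N2-Base: 8+15+13+12+19+10 = 77
Base-N1-N4-N2-N3-N5-Base: 8+16+19+29+13+17 = 102
Base-N1-N4-N2-N5-N3-Base: 8+16+19+26+13+23 = 105
… (46 more)
Base-N1-N5-N3-N4-N2-Base: 8+9+13+10+19+10 = 69  ← best
The minimum is 69.
One optimal route: Base → N1 → N5 → N3 → N4 → N2 → Base (or its reverse).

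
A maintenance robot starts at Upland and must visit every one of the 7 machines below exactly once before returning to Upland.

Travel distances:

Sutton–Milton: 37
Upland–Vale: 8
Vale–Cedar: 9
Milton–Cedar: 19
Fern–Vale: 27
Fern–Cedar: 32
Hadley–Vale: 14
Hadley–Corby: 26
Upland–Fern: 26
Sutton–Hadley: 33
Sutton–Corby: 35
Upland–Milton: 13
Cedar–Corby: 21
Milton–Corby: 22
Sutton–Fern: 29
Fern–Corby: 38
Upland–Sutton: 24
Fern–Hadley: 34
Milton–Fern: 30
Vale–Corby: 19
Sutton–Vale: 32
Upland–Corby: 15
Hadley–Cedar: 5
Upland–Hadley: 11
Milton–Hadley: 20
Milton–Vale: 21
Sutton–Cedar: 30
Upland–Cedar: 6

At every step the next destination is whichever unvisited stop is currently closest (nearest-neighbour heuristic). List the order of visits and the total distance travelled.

At Upland the remaining stops are Cedar 6, Vale 8, Hadley 11, Milton 13, Corby 15, Sutton 24, Fern 26; go to Cedar.
At Cedar the remaining stops are Hadley 5, Vale 9, Milton 19, Corby 21, Sutton 30, Fern 32; go to Hadley.
At Hadley the remaining stops are Vale 14, Milton 20, Corby 26, Sutton 33, Fern 34; go to Vale.
At Vale the remaining stops are Corby 19, Milton 21, Fern 27, Sutton 32; go to Corby.
At Corby the remaining stops are Milton 22, Sutton 35, Fern 38; go to Milton.
At Milton the remaining stops are Fern 30, Sutton 37; go to Fern.
At Fern the remaining stops are Sutton 29; go to Sutton.
Return Sutton→Upland: 24.
Total = 6 + 5 + 14 + 19 + 22 + 30 + 29 + 24 = 149.

149 along Upland → Cedar → Hadley → Vale → Corby → Milton → Fern → Sutton → Upland.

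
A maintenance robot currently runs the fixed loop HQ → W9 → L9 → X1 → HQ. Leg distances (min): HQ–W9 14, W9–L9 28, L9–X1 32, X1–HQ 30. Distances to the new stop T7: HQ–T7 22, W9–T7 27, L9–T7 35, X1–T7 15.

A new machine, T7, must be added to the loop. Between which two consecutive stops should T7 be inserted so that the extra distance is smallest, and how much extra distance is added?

+7 min — insert T7 between X1 and HQ.

Insertion cost between consecutive stops i–j is d(i,T7) + d(T7,j) − d(i,j):
  between HQ and W9: 22 + 27 − 14 = 35
  between W9 and L9: 27 + 35 − 28 = 34
  between L9 and X1: 35 + 15 − 32 = 18
  between X1 and HQ: 15 + 22 − 30 = 7
Cheapest insertion is between X1 and HQ, adding 7.
New total = 104 + 7 = 111.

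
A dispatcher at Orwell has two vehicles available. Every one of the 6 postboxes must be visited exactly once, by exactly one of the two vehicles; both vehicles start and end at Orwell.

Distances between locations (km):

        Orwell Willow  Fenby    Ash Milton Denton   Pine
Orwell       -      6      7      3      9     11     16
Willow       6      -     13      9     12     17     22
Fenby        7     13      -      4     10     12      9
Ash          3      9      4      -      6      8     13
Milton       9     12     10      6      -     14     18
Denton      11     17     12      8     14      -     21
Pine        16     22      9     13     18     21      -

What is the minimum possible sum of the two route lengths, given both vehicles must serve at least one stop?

71 km — the smallest possible combined total.

There are 2^5 − 1 = 31 ways to divide the 6 stops into two non-empty groups. For each, the best each vehicle can do is its own shortest tour through its group:
  {Willow} + {Fenby, Ash, Milton, Denton, Pine}: 12 + 59 = 71
  {Fenby} + {Willow, Ash, Milton, Denton, Pine}: 14 + 68 = 82
  {Willow, Fenby} + {Ash, Milton, Denton, Pine}: 26 + 59 = 85
  {Ash} + {Willow, Fenby, Milton, Denton, Pine}: 6 + 68 = 74
  {Willow, Ash} + {Fenby, Milton, Denton, Pine}: 18 + 59 = 77
  {Fenby, Ash} + {Willow, Milton, Denton, Pine}: 14 + 68 = 82
  … (31 splits in total)
Best: vehicle 1 Orwell → Willow → Orwell = 12; vehicle 2 Orwell → Fenby → Pine → Milton → Ash → Denton → Orwell = 59; combined 71.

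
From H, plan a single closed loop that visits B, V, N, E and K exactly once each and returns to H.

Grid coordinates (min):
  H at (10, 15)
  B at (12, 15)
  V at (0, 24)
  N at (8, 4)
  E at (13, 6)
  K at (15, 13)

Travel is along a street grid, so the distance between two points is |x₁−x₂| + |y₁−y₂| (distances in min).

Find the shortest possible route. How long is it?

Shortest round trip = 70 min.

With 5 stops there are 5!/2 = 60 distinct round trips (a route and its reverse cost the same).
H → B → V → N → E → K → H: 2+21+28+7+9+7 = 74
H → B → V → N → K → E → H: 2+21+28+16+9+12 = 88
H → B → V → E → N → K → H: 2+21+31+7+16+7 = 84
H → B → V → E → K → N → H: 2+21+31+9+16+13 = 92
H → B → V → K → N → E → H: 2+21+26+16+7+12 = 84
H → B → V → K → E → N → H: 2+21+26+9+7+13 = 78
H → B → N → V → E → K → H: 2+15+28+31+9+7 = 92
H → B → N → V → K → E → H: 2+15+28+26+9+12 = 92
H → B → N → E → V → K → H: 2+15+7+31+26+7 = 88
H → B → N → E → K → V → H: 2+15+7+9+26+19 = 78
H → B → N → K → V → E → H: 2+15+16+26+31+12 = 102
H → B → N → K → E → V → H: 2+15+16+9+31+19 = 92
H → B → E → V → N → K → H: 2+10+31+28+16+7 = 94
H → B → E → V → K → N → H: 2+10+31+26+16+13 = 98
… (46 more)
H → B → K → E → N → V → H: 2+5+9+7+28+19 = 70  ← best
The minimum is 70.
One optimal route: H → B → K → E → N → V → H (or its reverse).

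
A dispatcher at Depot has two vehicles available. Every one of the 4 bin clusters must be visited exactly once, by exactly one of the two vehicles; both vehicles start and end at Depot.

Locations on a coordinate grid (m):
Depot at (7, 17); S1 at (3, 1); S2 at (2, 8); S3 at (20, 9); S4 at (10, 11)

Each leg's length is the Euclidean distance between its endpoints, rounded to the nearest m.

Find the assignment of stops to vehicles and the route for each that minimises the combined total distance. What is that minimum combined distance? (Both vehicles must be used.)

Check every non-empty split of the stops between the two vehicles; for each half take its own optimal tour:
  {S1} + {S2, S3, S4}: 32 + 44 = 76
  {S2} + {S1, S3, S4}: 20 + 52 = 72
  {S1, S2} + {S3, S4}: 33 + 32 = 65
  {S3} + {S1, S2, S4}: 30 + 36 = 66
  {S1, S3} + {S2, S4}: 50 + 26 = 76
  {S2, S3} + {S1, S4}: 43 + 35 = 78
  … (7 splits in total)
Best: vehicle 1 Depot → S1 → S2 → Depot = 33; vehicle 2 Depot → S3 → S4 → Depot = 32; combined 65.

Minimum combined distance: 65 m.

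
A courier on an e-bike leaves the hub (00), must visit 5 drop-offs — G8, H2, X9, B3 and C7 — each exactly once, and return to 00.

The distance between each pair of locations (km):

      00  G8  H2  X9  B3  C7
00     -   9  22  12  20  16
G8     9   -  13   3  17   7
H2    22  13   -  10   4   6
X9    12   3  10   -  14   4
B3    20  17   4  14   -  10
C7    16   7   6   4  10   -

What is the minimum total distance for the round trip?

46 km — the shortest possible round trip.

There are 60 distinct closed tours to check (reversals are equivalent).
00 - G8 - H2 - X9 - B3 - C7 - 00: 9+13+10+14+10+16 = 72
00 - G8 - H2 - X9 - C7 - B3 - 00: 9+13+10+4+10+20 = 66
00 - G8 - H2 - B3 - X9 - C7 - 00: 9+13+4+14+4+16 = 60
00 - G8 - H2 - B3 - C7 - X9 - 00: 9+13+4+10+4+12 = 52
00 - G8 - H2 - C7 - X9 - B3 - 00: 9+13+6+4+14+20 = 66
00 - G8 - H2 - C7 - B3 - X9 - 00: 9+13+6+10+14+12 = 64
00 - G8 - X9 - H2 - B3 - C7 - 00: 9+3+10+4+10+16 = 52
00 - G8 - X9 - H2 - C7 - B3 - 00: 9+3+10+6+10+20 = 58
00 - G8 - X9 - B3 - H2 - C7 - 00: 9+3+14+4+6+16 = 52
00 - G8 - X9 - B3 - C7 - H2 - 00: 9+3+14+10+6+22 = 64
00 - G8 - X9 - C7 - H2 - B3 - 00: 9+3+4+6+4+20 = 46
00 - G8 - X9 - C7 - B3 - H2 - 00: 9+3+4+10+4+22 = 52
00 - G8 - B3 - H2 - X9 - C7 - 00: 9+17+4+10+4+16 = 60
00 - G8 - B3 - H2 - C7 - X9 - 00: 9+17+4+6+4+12 = 52
… (46 more)
The minimum is 46.
One optimal route: 00 → G8 → X9 → C7 → H2 → B3 → 00 (or its reverse).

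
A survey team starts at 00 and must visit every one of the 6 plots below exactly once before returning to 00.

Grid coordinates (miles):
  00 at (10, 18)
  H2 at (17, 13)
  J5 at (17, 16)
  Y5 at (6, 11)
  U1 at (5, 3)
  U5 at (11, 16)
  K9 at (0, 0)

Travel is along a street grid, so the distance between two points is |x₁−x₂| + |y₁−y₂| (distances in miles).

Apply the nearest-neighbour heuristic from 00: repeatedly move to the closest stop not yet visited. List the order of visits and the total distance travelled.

70 miles along 00 → U5 → J5 → H2 → Y5 → U1 → K9 → 00.

At 00 the remaining stops are U5 3, J5 9, Y5 11, H2 12, U1 20, K9 28; go to U5.
At U5 the remaining stops are J5 6, H2 9, Y5 10, U1 19, K9 27; go to J5.
At J5 the remaining stops are H2 3, Y5 16, U1 25, K9 33; go to H2.
At H2 the remaining stops are Y5 13, U1 22, K9 30; go to Y5.
At Y5 the remaining stops are U1 9, K9 17; go to U1.
At U1 the remaining stops are K9 8; go to K9.
Return K9→00: 28.
Total = 3 + 6 + 3 + 13 + 9 + 8 + 28 = 70.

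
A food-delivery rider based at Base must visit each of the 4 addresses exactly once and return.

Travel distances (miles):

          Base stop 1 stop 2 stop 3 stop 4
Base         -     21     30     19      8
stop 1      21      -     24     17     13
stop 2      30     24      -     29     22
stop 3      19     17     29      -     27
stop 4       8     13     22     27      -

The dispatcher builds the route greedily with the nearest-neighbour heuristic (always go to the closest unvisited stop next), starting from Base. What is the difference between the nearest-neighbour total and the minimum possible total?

The nearest-neighbour route is 7 miles longer than optimal.

Base: stop 4=8, stop 3=19, stop 1=21, stop 2=30 ⇒ stop 4
stop 4: stop 1=13, stop 2=22, stop 3=27 ⇒ stop 1
stop 1: stop 3=17, stop 2=24 ⇒ stop 3
stop 3: stop 2=29 ⇒ stop 2
NN route Base → stop 4 → stop 1 → stop 3 → stop 2 → Base costs 97.
Optimal: Base → stop 3 → stop 1 → stop 2 → stop 4 → Base costs 90 (by enumerating all 12 distinct tours).
Excess = 97 − 90 = 7.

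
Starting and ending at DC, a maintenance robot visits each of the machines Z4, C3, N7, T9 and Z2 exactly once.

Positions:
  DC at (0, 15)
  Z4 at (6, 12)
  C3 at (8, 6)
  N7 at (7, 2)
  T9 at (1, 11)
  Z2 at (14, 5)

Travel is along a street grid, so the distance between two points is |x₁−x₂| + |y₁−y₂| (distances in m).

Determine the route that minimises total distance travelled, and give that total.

Minimum total distance: 54 m.

With 5 stops there are 5!/2 = 60 distinct round trips (a route and its reverse cost the same).
DC → Z4 → C3 → N7 → T9 → Z2 → DC: 9+8+5+15+19+24 = 80
DC → Z4 → C3 → N7 → Z2 → T9 → DC: 9+8+5+10+19+5 = 56
DC → Z4 → C3 → T9 → N7 → Z2 → DC: 9+8+12+15+10+24 = 78
DC → Z4 → C3 → T9 → Z2 → N7 → DC: 9+8+12+19+10+20 = 78
DC → Z4 → C3 → Z2 → N7 → T9 → DC: 9+8+7+10+15+5 = 54
DC → Z4 → C3 → Z2 → T9 → N7 → DC: 9+8+7+19+15+20 = 78
DC → Z4 → N7 → C3 → T9 → Z2 → DC: 9+11+5+12+19+24 = 80
DC → Z4 → N7 → C3 → Z2 → T9 → DC: 9+11+5+7+19+5 = 56
DC → Z4 → N7 → T9 → C3 → Z2 → DC: 9+11+15+12+7+24 = 78
DC → Z4 → N7 → T9 → Z2 → C3 → DC: 9+11+15+19+7+17 = 78
DC → Z4 → N7 → Z2 → C3 → T9 → DC: 9+11+10+7+12+5 = 54
DC → Z4 → N7 → Z2 → T9 → C3 → DC: 9+11+10+19+12+17 = 78
DC → Z4 → T9 → C3 → N7 → Z2 → DC: 9+6+12+5+10+24 = 66
DC → Z4 → T9 → C3 → Z2 → N7 → DC: 9+6+12+7+10+20 = 64
… (46 more)
The minimum is 54.
One optimal route: DC → Z4 → C3 → Z2 → N7 → T9 → DC (or its reverse).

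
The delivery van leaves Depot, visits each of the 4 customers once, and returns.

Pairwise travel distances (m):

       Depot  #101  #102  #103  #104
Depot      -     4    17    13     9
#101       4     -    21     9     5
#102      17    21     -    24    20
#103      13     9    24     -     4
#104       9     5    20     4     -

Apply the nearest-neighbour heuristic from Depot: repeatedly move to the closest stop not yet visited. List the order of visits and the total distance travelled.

From Depot: distances to unvisited — #101=4, #104=9, #103=13, #102=17. Nearest is #101 (4).
From #101: distances to unvisited — #104=5, #103=9, #102=21. Nearest is #104 (5).
From #104: distances to unvisited — #103=4, #102=20. Nearest is #103 (4).
From #103: distances to unvisited — #102=24. Nearest is #102 (24).
Return #102→Depot: 17.
Total = 4 + 5 + 4 + 24 + 17 = 54.

Total distance 54 m via the nearest-neighbour route Depot → #101 → #104 → #103 → #102 → Depot.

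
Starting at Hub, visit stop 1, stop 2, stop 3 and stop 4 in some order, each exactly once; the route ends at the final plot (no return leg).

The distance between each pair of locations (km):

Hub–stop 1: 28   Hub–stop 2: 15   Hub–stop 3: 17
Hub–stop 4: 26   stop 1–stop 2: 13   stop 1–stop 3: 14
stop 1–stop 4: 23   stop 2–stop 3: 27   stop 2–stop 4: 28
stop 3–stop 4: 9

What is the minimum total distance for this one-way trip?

There are 4! = 24 possible orderings.
Hub → stop 1 → stop 2 → stop 3 → stop 4: 28+13+27+9 = 77
Hub → stop 1 → stop 2 → stop 4 → stop 3: 28+13+28+9 = 78
Hub → stop 1 → stop 3 → stop 2 → stop 4: 28+14+27+28 = 97
Hub → stop 1 → stop 3 → stop 4 → stop 2: 28+14+9+28 = 79
Hub → stop 1 → stop 4 → stop 2 → stop 3: 28+23+28+27 = 106
Hub → stop 1 → stop 4 → stop 3 → stop 2: 28+23+9+27 = 87
Hub → stop 2 → stop 1 → stop 3 → stop 4: 15+13+14+9 = 51
Hub → stop 2 → stop 1 → stop 4 → stop 3: 15+13+23+9 = 60
Hub → stop 2 → stop 3 → stop 1 → stop 4: 15+27+14+23 = 79
Hub → stop 2 → stop 3 → stop 4 → stop 1: 15+27+9+23 = 74
Hub → stop 2 → stop 4 → stop 1 → stop 3: 15+28+23+14 = 80
Hub → stop 2 → stop 4 → stop 3 → stop 1: 15+28+9+14 = 66
Hub → stop 3 → stop 1 → stop 2 → stop 4: 17+14+13+28 = 72
Hub → stop 3 → stop 1 → stop 4 → stop 2: 17+14+23+28 = 82
… (10 more)
The minimum is 51.
One shortest path: Hub → stop 2 → stop 1 → stop 3 → stop 4.

Shortest open route: 51 km.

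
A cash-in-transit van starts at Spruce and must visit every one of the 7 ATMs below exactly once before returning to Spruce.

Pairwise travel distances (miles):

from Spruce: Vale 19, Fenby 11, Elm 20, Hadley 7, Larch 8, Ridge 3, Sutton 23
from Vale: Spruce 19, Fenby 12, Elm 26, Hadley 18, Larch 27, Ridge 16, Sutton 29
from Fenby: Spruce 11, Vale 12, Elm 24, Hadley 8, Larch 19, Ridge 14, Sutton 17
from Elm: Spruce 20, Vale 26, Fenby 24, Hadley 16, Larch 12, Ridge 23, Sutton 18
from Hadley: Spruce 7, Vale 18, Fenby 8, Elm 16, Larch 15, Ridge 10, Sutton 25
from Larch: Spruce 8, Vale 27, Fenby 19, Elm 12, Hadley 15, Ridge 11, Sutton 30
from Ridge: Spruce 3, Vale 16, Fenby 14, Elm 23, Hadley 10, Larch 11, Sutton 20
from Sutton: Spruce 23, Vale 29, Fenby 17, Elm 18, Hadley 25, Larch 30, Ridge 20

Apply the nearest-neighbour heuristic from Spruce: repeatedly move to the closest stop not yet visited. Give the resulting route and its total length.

Spruce → [Ridge:3 / Hadley:7 / Larch:8 / Fenby:11 / Vale:19 / Elm:20 / Sutton:23] → Ridge (3)
Ridge → [Hadley:10 / Larch:11 / Fenby:14 / Vale:16 / Sutton:20 / Elm:23] → Hadley (10)
Hadley → [Fenby:8 / Larch:15 / Elm:16 / Vale:18 / Sutton:25] → Fenby (8)
Fenby → [Vale:12 / Sutton:17 / Larch:19 / Elm:24] → Vale (12)
Vale → [Elm:26 / Larch:27 / Sutton:29] → Elm (26)
Elm → [Larch:12 / Sutton:18] → Larch (12)
Larch → [Sutton:30] → Sutton (30)
Return Sutton→Spruce: 23.
Total = 3 + 10 + 8 + 12 + 26 + 12 + 30 + 23 = 124.

124 miles along Spruce → Ridge → Hadley → Fenby → Vale → Elm → Larch → Sutton → Spruce.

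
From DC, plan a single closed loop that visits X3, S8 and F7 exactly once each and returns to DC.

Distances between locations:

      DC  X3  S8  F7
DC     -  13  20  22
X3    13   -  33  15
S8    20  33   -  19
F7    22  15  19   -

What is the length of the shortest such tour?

67 — the shortest possible round trip.

With 3 stops there are 3!/2 = 3 distinct round trips (a route and its reverse cost the same).
DC→X3→S8→F7→DC: 13+33+19+22 = 87
DC→X3→F7→S8→DC: 13+15+19+20 = 67
DC→S8→X3→F7→DC: 20+33+15+22 = 90
The minimum is 67.
One optimal route: DC → X3 → F7 → S8 → DC (or its reverse).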